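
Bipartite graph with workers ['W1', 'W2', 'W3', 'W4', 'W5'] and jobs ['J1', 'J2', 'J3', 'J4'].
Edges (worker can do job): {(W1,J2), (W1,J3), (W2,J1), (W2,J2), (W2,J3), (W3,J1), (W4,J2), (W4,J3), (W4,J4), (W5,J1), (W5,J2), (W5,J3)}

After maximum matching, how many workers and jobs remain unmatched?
Unmatched: 1 workers, 0 jobs

Maximum matching size: 4
Workers: 5 total, 4 matched, 1 unmatched
Jobs: 4 total, 4 matched, 0 unmatched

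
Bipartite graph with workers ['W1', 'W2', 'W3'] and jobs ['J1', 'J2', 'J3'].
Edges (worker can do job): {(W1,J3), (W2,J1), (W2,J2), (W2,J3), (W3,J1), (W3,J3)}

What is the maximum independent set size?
Maximum independent set = 3

By König's theorem:
- Min vertex cover = Max matching = 3
- Max independent set = Total vertices - Min vertex cover
- Max independent set = 6 - 3 = 3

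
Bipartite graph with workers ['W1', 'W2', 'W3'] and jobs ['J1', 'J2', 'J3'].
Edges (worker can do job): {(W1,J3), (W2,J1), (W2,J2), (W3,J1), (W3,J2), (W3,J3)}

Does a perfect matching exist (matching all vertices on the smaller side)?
Yes, perfect matching exists (size 3)

Perfect matching: {(W1,J3), (W2,J2), (W3,J1)}
All 3 vertices on the smaller side are matched.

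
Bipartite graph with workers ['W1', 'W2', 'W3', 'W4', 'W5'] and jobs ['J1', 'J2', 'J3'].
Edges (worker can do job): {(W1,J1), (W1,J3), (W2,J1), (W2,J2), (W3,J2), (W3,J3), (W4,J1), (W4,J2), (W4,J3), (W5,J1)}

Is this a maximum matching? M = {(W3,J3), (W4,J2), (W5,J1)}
Yes, size 3 is maximum

Proposed matching has size 3.
Maximum matching size for this graph: 3.

This is a maximum matching.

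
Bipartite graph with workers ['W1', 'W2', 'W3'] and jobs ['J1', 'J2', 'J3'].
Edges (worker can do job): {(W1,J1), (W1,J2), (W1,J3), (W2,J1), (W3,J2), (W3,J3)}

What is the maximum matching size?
Maximum matching size = 3

Maximum matching: {(W1,J2), (W2,J1), (W3,J3)}
Size: 3

This assigns 3 workers to 3 distinct jobs.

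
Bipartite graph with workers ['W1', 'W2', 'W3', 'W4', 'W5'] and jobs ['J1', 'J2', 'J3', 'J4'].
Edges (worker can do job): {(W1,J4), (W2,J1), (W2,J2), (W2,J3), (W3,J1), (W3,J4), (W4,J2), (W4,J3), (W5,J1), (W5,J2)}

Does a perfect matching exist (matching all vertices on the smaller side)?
Yes, perfect matching exists (size 4)

Perfect matching: {(W2,J3), (W3,J4), (W4,J2), (W5,J1)}
All 4 vertices on the smaller side are matched.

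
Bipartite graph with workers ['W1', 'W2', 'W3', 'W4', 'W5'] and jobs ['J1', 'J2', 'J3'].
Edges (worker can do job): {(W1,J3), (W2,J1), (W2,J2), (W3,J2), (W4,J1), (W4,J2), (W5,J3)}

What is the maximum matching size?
Maximum matching size = 3

Maximum matching: {(W3,J2), (W4,J1), (W5,J3)}
Size: 3

This assigns 3 workers to 3 distinct jobs.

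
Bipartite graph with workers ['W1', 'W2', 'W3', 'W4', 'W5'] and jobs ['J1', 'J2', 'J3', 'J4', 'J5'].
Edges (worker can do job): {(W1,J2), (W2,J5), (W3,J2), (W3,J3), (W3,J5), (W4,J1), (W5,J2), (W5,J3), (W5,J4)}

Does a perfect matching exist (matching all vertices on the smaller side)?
Yes, perfect matching exists (size 5)

Perfect matching: {(W1,J2), (W2,J5), (W3,J3), (W4,J1), (W5,J4)}
All 5 vertices on the smaller side are matched.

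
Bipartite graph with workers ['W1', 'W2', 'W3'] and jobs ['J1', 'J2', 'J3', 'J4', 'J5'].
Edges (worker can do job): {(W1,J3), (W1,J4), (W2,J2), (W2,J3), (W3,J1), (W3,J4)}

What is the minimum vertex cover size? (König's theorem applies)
Minimum vertex cover size = 3

By König's theorem: in bipartite graphs,
min vertex cover = max matching = 3

Maximum matching has size 3, so minimum vertex cover also has size 3.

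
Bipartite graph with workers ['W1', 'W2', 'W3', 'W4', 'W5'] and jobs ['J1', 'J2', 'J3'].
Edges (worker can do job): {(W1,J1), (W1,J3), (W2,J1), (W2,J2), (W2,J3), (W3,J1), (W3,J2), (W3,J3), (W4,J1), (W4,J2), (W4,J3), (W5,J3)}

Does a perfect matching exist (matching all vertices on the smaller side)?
Yes, perfect matching exists (size 3)

Perfect matching: {(W3,J1), (W4,J2), (W5,J3)}
All 3 vertices on the smaller side are matched.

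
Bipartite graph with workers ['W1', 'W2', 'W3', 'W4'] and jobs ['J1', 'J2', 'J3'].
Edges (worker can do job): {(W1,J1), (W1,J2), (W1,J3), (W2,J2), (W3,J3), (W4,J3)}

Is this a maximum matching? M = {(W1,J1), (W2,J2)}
No, size 2 is not maximum

Proposed matching has size 2.
Maximum matching size for this graph: 3.

This is NOT maximum - can be improved to size 3.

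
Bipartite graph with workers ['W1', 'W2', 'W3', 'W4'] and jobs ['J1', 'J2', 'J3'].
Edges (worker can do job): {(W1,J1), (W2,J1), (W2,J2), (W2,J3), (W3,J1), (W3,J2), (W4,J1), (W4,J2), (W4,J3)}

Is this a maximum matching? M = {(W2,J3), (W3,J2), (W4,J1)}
Yes, size 3 is maximum

Proposed matching has size 3.
Maximum matching size for this graph: 3.

This is a maximum matching.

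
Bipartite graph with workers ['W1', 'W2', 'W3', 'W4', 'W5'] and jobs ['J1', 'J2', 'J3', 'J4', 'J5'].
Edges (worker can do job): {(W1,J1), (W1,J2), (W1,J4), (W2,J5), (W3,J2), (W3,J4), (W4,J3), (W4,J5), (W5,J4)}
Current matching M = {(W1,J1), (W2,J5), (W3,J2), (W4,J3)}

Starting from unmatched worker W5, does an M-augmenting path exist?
Yes: W5 → J4

An M-augmenting path alternates non-matching / matching edges, starting and ending at unmatched vertices.
Path: W5 → J4
(J4 is unmatched in M, so the path is augmenting.)
Flipping edges along this path would increase |M| from 4 to 5.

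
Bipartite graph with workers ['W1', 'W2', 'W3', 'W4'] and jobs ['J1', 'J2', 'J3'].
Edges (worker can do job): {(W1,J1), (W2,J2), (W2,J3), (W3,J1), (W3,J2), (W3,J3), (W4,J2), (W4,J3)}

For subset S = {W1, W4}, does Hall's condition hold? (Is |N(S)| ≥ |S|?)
Yes: |N(S)| = 3, |S| = 2

Subset S = {W1, W4}
Neighbors N(S) = {J1, J2, J3}

|N(S)| = 3, |S| = 2
Hall's condition: |N(S)| ≥ |S| is satisfied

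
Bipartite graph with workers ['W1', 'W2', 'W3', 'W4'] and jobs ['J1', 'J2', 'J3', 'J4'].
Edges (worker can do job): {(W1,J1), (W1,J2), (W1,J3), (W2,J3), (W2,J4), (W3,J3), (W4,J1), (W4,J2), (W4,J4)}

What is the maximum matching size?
Maximum matching size = 4

Maximum matching: {(W1,J2), (W2,J4), (W3,J3), (W4,J1)}
Size: 4

This assigns 4 workers to 4 distinct jobs.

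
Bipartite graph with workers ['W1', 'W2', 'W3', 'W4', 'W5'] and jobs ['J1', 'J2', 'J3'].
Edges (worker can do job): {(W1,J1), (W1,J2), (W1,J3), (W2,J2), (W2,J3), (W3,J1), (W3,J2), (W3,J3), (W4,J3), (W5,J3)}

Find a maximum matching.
Matching: {(W1,J1), (W3,J2), (W5,J3)}

Maximum matching (size 3):
  W1 → J1
  W3 → J2
  W5 → J3

Each worker is assigned to at most one job, and each job to at most one worker.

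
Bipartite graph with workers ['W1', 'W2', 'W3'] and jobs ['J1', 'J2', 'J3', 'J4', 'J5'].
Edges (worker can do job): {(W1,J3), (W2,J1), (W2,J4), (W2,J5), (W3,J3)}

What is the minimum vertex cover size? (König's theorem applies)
Minimum vertex cover size = 2

By König's theorem: in bipartite graphs,
min vertex cover = max matching = 2

Maximum matching has size 2, so minimum vertex cover also has size 2.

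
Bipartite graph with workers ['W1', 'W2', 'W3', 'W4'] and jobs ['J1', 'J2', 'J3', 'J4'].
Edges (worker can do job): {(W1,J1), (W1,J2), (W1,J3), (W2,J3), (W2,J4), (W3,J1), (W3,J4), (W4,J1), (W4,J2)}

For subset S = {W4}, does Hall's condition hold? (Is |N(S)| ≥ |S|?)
Yes: |N(S)| = 2, |S| = 1

Subset S = {W4}
Neighbors N(S) = {J1, J2}

|N(S)| = 2, |S| = 1
Hall's condition: |N(S)| ≥ |S| is satisfied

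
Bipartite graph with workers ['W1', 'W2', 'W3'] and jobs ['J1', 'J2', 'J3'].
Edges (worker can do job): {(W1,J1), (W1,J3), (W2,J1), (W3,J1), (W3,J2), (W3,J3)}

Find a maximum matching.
Matching: {(W1,J3), (W2,J1), (W3,J2)}

Maximum matching (size 3):
  W1 → J3
  W2 → J1
  W3 → J2

Each worker is assigned to at most one job, and each job to at most one worker.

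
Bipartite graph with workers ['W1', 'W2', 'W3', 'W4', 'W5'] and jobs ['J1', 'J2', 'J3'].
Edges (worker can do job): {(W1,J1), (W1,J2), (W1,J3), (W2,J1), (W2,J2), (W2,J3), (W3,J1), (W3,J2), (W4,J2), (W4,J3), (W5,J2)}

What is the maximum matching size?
Maximum matching size = 3

Maximum matching: {(W3,J1), (W4,J3), (W5,J2)}
Size: 3

This assigns 3 workers to 3 distinct jobs.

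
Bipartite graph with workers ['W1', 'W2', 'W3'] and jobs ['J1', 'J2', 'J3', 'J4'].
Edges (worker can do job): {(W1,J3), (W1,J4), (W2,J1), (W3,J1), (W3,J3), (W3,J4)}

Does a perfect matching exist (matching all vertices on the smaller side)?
Yes, perfect matching exists (size 3)

Perfect matching: {(W1,J4), (W2,J1), (W3,J3)}
All 3 vertices on the smaller side are matched.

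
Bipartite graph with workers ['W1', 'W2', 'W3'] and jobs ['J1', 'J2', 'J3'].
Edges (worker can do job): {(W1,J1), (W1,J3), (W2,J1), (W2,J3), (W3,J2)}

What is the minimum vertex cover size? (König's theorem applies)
Minimum vertex cover size = 3

By König's theorem: in bipartite graphs,
min vertex cover = max matching = 3

Maximum matching has size 3, so minimum vertex cover also has size 3.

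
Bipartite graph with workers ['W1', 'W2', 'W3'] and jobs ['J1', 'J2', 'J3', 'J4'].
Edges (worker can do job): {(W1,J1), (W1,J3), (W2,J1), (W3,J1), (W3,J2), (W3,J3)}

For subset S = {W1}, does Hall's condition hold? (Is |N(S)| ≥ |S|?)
Yes: |N(S)| = 2, |S| = 1

Subset S = {W1}
Neighbors N(S) = {J1, J3}

|N(S)| = 2, |S| = 1
Hall's condition: |N(S)| ≥ |S| is satisfied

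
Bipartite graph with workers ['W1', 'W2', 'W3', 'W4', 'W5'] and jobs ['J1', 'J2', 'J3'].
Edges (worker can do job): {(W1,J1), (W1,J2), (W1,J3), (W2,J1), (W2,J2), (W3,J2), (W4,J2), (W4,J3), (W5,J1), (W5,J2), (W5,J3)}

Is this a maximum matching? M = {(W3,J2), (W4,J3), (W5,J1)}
Yes, size 3 is maximum

Proposed matching has size 3.
Maximum matching size for this graph: 3.

This is a maximum matching.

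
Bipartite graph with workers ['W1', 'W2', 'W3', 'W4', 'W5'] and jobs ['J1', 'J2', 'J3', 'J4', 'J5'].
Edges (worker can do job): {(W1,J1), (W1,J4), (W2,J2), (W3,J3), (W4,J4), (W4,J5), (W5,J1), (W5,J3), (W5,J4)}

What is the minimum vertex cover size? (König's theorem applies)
Minimum vertex cover size = 5

By König's theorem: in bipartite graphs,
min vertex cover = max matching = 5

Maximum matching has size 5, so minimum vertex cover also has size 5.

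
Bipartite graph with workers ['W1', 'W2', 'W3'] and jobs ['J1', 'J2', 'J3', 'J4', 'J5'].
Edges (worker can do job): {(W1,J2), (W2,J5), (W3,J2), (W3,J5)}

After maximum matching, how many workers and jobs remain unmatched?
Unmatched: 1 workers, 3 jobs

Maximum matching size: 2
Workers: 3 total, 2 matched, 1 unmatched
Jobs: 5 total, 2 matched, 3 unmatched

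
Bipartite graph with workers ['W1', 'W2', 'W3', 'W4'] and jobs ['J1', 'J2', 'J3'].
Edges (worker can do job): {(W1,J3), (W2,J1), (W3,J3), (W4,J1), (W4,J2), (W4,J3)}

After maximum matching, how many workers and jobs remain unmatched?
Unmatched: 1 workers, 0 jobs

Maximum matching size: 3
Workers: 4 total, 3 matched, 1 unmatched
Jobs: 3 total, 3 matched, 0 unmatched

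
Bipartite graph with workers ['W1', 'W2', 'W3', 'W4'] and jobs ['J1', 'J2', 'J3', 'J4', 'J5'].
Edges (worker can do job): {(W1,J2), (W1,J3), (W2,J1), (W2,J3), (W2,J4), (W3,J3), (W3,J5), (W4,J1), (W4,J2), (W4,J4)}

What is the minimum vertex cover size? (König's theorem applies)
Minimum vertex cover size = 4

By König's theorem: in bipartite graphs,
min vertex cover = max matching = 4

Maximum matching has size 4, so minimum vertex cover also has size 4.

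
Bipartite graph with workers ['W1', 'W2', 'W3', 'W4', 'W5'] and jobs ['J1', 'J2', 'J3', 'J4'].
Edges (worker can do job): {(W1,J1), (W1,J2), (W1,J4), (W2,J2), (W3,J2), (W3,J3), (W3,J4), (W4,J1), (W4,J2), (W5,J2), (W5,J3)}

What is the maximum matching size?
Maximum matching size = 4

Maximum matching: {(W1,J4), (W3,J3), (W4,J1), (W5,J2)}
Size: 4

This assigns 4 workers to 4 distinct jobs.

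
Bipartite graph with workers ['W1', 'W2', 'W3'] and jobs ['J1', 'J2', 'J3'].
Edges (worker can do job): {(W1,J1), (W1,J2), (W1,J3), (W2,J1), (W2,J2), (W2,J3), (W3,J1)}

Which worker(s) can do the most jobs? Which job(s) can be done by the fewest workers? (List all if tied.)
Most versatile: W1, W2 (3 jobs); Least covered: J2, J3 (2 workers)

Worker degrees (jobs they can do): W1:3, W2:3, W3:1
Job degrees (workers who can do it): J1:3, J2:2, J3:2

Maximum worker degree is 3, achieved by: W1, W2
Minimum job degree is 2, achieved by: J2, J3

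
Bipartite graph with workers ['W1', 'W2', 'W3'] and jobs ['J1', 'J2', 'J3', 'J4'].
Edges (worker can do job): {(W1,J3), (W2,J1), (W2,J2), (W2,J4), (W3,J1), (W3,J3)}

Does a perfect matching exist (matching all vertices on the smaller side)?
Yes, perfect matching exists (size 3)

Perfect matching: {(W1,J3), (W2,J2), (W3,J1)}
All 3 vertices on the smaller side are matched.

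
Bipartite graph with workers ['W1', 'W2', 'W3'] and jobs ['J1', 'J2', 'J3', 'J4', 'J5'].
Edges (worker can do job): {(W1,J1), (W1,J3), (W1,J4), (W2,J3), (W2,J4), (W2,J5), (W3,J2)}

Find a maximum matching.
Matching: {(W1,J3), (W2,J5), (W3,J2)}

Maximum matching (size 3):
  W1 → J3
  W2 → J5
  W3 → J2

Each worker is assigned to at most one job, and each job to at most one worker.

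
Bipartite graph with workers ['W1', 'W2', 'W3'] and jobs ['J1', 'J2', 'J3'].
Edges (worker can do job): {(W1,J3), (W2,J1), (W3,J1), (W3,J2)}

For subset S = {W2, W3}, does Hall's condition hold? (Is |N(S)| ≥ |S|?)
Yes: |N(S)| = 2, |S| = 2

Subset S = {W2, W3}
Neighbors N(S) = {J1, J2}

|N(S)| = 2, |S| = 2
Hall's condition: |N(S)| ≥ |S| is satisfied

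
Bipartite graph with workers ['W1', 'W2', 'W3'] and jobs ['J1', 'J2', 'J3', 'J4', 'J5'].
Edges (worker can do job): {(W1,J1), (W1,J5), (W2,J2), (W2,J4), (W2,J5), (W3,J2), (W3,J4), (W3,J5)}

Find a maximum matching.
Matching: {(W1,J1), (W2,J4), (W3,J5)}

Maximum matching (size 3):
  W1 → J1
  W2 → J4
  W3 → J5

Each worker is assigned to at most one job, and each job to at most one worker.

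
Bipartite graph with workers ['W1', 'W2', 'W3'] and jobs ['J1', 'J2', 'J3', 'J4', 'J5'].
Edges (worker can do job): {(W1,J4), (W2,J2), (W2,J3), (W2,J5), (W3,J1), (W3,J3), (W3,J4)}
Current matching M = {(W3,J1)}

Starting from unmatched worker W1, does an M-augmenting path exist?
Yes: W1 → J4

An M-augmenting path alternates non-matching / matching edges, starting and ending at unmatched vertices.
Path: W1 → J4
(J4 is unmatched in M, so the path is augmenting.)
Flipping edges along this path would increase |M| from 1 to 2.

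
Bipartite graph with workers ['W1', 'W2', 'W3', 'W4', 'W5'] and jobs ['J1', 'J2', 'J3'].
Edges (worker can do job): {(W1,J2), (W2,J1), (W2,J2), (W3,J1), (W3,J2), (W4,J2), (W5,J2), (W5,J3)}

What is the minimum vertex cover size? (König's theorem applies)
Minimum vertex cover size = 3

By König's theorem: in bipartite graphs,
min vertex cover = max matching = 3

Maximum matching has size 3, so minimum vertex cover also has size 3.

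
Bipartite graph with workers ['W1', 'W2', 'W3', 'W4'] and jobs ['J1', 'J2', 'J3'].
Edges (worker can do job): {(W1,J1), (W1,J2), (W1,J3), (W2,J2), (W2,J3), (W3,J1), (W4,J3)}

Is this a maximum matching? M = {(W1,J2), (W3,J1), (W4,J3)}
Yes, size 3 is maximum

Proposed matching has size 3.
Maximum matching size for this graph: 3.

This is a maximum matching.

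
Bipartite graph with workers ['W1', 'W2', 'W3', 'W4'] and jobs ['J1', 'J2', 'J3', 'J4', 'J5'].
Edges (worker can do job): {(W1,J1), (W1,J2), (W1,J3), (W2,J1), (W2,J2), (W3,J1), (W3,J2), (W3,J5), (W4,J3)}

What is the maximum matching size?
Maximum matching size = 4

Maximum matching: {(W1,J1), (W2,J2), (W3,J5), (W4,J3)}
Size: 4

This assigns 4 workers to 4 distinct jobs.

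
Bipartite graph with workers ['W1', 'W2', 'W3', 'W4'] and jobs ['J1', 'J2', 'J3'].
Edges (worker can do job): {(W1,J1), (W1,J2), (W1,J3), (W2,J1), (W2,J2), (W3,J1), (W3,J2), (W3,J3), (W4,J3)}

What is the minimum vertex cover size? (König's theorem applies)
Minimum vertex cover size = 3

By König's theorem: in bipartite graphs,
min vertex cover = max matching = 3

Maximum matching has size 3, so minimum vertex cover also has size 3.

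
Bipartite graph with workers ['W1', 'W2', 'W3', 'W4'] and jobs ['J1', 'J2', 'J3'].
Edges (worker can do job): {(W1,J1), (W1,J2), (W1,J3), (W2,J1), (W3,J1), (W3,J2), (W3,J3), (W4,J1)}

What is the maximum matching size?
Maximum matching size = 3

Maximum matching: {(W1,J3), (W3,J2), (W4,J1)}
Size: 3

This assigns 3 workers to 3 distinct jobs.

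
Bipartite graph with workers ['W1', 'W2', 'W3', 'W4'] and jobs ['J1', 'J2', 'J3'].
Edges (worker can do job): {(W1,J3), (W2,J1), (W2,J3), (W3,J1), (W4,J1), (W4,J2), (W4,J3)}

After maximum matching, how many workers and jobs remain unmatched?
Unmatched: 1 workers, 0 jobs

Maximum matching size: 3
Workers: 4 total, 3 matched, 1 unmatched
Jobs: 3 total, 3 matched, 0 unmatched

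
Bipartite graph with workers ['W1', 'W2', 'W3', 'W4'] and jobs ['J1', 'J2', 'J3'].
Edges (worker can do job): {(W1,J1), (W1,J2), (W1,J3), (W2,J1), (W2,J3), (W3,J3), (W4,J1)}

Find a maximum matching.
Matching: {(W1,J2), (W3,J3), (W4,J1)}

Maximum matching (size 3):
  W1 → J2
  W3 → J3
  W4 → J1

Each worker is assigned to at most one job, and each job to at most one worker.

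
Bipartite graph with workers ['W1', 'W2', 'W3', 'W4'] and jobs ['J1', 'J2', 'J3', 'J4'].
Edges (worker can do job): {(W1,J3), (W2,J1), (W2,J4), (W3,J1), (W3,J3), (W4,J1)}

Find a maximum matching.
Matching: {(W2,J4), (W3,J3), (W4,J1)}

Maximum matching (size 3):
  W2 → J4
  W3 → J3
  W4 → J1

Each worker is assigned to at most one job, and each job to at most one worker.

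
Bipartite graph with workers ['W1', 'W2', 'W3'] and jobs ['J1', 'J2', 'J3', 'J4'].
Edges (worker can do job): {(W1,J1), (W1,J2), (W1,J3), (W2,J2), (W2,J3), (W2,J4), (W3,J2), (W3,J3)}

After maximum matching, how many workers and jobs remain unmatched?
Unmatched: 0 workers, 1 jobs

Maximum matching size: 3
Workers: 3 total, 3 matched, 0 unmatched
Jobs: 4 total, 3 matched, 1 unmatched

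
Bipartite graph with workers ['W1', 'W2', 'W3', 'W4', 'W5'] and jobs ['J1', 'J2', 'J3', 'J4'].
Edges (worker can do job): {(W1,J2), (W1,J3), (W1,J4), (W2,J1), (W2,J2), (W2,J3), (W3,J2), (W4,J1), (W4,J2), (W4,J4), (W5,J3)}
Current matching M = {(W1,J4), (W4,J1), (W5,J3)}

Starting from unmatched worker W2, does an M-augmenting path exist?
Yes: W2 → J1 → W4 → J2

An M-augmenting path alternates non-matching / matching edges, starting and ending at unmatched vertices.
Path: W2 → J1 → W4 → J2
(J2 is unmatched in M, so the path is augmenting.)
Flipping edges along this path would increase |M| from 3 to 4.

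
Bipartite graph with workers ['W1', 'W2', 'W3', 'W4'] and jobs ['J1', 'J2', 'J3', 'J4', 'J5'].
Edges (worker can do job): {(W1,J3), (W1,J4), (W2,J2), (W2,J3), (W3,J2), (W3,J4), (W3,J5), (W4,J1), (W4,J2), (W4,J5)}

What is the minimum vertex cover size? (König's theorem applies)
Minimum vertex cover size = 4

By König's theorem: in bipartite graphs,
min vertex cover = max matching = 4

Maximum matching has size 4, so minimum vertex cover also has size 4.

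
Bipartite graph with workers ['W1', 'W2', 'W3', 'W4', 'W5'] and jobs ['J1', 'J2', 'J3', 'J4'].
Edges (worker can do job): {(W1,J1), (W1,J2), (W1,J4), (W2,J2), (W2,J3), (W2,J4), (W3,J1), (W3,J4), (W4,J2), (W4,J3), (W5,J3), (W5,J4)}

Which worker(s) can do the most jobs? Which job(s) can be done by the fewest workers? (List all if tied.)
Most versatile: W1, W2 (3 jobs); Least covered: J1 (2 workers)

Worker degrees (jobs they can do): W1:3, W2:3, W3:2, W4:2, W5:2
Job degrees (workers who can do it): J1:2, J2:3, J3:3, J4:4

Maximum worker degree is 3, achieved by: W1, W2
Minimum job degree is 2, achieved by: J1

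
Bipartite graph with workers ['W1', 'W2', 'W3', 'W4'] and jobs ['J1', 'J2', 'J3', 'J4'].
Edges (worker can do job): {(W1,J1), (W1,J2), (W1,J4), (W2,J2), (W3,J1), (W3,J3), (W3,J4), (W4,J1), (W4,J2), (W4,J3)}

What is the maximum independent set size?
Maximum independent set = 4

By König's theorem:
- Min vertex cover = Max matching = 4
- Max independent set = Total vertices - Min vertex cover
- Max independent set = 8 - 4 = 4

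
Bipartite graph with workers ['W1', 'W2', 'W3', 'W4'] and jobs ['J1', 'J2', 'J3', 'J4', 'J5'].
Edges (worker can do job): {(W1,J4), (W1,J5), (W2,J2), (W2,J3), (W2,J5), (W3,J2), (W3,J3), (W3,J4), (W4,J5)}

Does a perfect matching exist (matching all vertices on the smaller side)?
Yes, perfect matching exists (size 4)

Perfect matching: {(W1,J4), (W2,J3), (W3,J2), (W4,J5)}
All 4 vertices on the smaller side are matched.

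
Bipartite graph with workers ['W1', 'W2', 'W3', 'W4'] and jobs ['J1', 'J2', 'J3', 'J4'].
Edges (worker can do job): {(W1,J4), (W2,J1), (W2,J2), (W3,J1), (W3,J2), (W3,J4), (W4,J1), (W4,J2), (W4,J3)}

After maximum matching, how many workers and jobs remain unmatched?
Unmatched: 0 workers, 0 jobs

Maximum matching size: 4
Workers: 4 total, 4 matched, 0 unmatched
Jobs: 4 total, 4 matched, 0 unmatched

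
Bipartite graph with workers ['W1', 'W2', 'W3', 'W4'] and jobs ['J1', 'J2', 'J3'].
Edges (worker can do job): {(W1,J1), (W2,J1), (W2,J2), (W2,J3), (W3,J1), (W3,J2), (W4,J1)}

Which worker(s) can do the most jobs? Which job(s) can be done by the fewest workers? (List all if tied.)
Most versatile: W2 (3 jobs); Least covered: J3 (1 workers)

Worker degrees (jobs they can do): W1:1, W2:3, W3:2, W4:1
Job degrees (workers who can do it): J1:4, J2:2, J3:1

Maximum worker degree is 3, achieved by: W2
Minimum job degree is 1, achieved by: J3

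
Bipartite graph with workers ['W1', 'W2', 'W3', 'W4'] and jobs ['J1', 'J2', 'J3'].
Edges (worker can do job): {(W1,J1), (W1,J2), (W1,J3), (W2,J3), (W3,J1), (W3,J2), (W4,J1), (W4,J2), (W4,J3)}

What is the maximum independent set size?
Maximum independent set = 4

By König's theorem:
- Min vertex cover = Max matching = 3
- Max independent set = Total vertices - Min vertex cover
- Max independent set = 7 - 3 = 4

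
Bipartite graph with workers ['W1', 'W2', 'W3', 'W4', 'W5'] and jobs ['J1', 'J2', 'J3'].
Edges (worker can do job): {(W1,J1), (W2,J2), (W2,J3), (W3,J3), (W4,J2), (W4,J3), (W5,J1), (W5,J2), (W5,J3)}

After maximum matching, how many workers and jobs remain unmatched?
Unmatched: 2 workers, 0 jobs

Maximum matching size: 3
Workers: 5 total, 3 matched, 2 unmatched
Jobs: 3 total, 3 matched, 0 unmatched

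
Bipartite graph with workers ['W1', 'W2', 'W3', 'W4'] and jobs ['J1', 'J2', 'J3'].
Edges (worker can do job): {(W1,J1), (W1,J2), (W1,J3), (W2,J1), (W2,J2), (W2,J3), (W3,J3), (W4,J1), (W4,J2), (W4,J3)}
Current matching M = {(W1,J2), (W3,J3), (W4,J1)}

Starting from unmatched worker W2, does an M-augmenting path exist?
No augmenting path from W2

Alternating search from W2 reaches jobs: {J1, J2, J3}.
Every reachable job is already matched in M, and following those matched edges back to workers exposes no further unvisited jobs.
No M-augmenting path from W2 exists.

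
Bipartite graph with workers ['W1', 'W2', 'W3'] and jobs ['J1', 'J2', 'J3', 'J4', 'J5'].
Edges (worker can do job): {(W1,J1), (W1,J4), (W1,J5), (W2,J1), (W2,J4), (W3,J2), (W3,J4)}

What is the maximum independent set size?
Maximum independent set = 5

By König's theorem:
- Min vertex cover = Max matching = 3
- Max independent set = Total vertices - Min vertex cover
- Max independent set = 8 - 3 = 5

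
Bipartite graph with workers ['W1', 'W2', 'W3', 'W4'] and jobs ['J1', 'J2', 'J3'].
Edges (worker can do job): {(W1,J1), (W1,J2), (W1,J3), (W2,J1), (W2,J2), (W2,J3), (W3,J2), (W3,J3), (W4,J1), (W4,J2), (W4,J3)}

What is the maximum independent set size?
Maximum independent set = 4

By König's theorem:
- Min vertex cover = Max matching = 3
- Max independent set = Total vertices - Min vertex cover
- Max independent set = 7 - 3 = 4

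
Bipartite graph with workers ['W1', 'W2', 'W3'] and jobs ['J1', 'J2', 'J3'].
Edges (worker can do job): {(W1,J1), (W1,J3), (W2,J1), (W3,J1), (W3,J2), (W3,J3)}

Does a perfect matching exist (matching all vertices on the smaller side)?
Yes, perfect matching exists (size 3)

Perfect matching: {(W1,J3), (W2,J1), (W3,J2)}
All 3 vertices on the smaller side are matched.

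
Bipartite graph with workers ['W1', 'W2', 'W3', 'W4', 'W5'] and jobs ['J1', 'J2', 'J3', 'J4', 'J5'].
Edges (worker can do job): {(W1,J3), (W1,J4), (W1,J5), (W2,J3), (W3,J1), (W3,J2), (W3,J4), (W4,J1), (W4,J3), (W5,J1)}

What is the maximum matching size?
Maximum matching size = 4

Maximum matching: {(W1,J4), (W3,J2), (W4,J3), (W5,J1)}
Size: 4

This assigns 4 workers to 4 distinct jobs.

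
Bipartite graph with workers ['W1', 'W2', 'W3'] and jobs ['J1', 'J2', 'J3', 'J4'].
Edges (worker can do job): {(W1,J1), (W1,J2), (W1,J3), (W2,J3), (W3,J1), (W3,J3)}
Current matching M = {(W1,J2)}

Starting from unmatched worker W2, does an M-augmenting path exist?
Yes: W2 → J3

An M-augmenting path alternates non-matching / matching edges, starting and ending at unmatched vertices.
Path: W2 → J3
(J3 is unmatched in M, so the path is augmenting.)
Flipping edges along this path would increase |M| from 1 to 2.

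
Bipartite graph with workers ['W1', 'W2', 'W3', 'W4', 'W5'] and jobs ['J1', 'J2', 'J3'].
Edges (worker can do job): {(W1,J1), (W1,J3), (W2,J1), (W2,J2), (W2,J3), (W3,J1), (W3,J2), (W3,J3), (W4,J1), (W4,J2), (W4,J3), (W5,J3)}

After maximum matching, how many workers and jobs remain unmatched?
Unmatched: 2 workers, 0 jobs

Maximum matching size: 3
Workers: 5 total, 3 matched, 2 unmatched
Jobs: 3 total, 3 matched, 0 unmatched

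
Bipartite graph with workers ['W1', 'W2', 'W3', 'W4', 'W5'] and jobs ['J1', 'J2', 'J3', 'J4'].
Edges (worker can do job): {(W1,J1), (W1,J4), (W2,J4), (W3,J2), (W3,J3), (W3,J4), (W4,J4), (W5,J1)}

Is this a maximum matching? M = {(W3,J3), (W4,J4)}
No, size 2 is not maximum

Proposed matching has size 2.
Maximum matching size for this graph: 3.

This is NOT maximum - can be improved to size 3.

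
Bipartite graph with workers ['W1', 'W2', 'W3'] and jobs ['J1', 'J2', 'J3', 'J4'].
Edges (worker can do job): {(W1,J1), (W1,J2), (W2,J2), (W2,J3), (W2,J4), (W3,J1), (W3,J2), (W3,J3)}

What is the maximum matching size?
Maximum matching size = 3

Maximum matching: {(W1,J1), (W2,J4), (W3,J2)}
Size: 3

This assigns 3 workers to 3 distinct jobs.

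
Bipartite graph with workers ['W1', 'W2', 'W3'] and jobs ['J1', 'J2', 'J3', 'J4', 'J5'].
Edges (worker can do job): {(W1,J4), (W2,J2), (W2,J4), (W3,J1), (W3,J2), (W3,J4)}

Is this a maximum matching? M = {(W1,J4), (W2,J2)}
No, size 2 is not maximum

Proposed matching has size 2.
Maximum matching size for this graph: 3.

This is NOT maximum - can be improved to size 3.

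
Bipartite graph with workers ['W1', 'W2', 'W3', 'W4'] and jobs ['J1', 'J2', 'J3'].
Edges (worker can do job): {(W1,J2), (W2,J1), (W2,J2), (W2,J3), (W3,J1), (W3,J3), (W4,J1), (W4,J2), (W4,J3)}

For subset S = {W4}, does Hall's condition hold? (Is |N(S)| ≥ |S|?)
Yes: |N(S)| = 3, |S| = 1

Subset S = {W4}
Neighbors N(S) = {J1, J2, J3}

|N(S)| = 3, |S| = 1
Hall's condition: |N(S)| ≥ |S| is satisfied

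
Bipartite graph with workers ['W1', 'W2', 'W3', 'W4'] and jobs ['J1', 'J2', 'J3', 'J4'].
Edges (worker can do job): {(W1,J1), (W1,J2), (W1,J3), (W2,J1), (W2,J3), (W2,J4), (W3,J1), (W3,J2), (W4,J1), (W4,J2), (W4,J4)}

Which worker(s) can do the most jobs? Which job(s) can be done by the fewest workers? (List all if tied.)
Most versatile: W1, W2, W4 (3 jobs); Least covered: J3, J4 (2 workers)

Worker degrees (jobs they can do): W1:3, W2:3, W3:2, W4:3
Job degrees (workers who can do it): J1:4, J2:3, J3:2, J4:2

Maximum worker degree is 3, achieved by: W1, W2, W4
Minimum job degree is 2, achieved by: J3, J4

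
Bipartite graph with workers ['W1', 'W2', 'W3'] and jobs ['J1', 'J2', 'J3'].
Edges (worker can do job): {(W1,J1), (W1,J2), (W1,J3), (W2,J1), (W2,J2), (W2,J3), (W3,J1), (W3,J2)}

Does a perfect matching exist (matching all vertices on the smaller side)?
Yes, perfect matching exists (size 3)

Perfect matching: {(W1,J3), (W2,J2), (W3,J1)}
All 3 vertices on the smaller side are matched.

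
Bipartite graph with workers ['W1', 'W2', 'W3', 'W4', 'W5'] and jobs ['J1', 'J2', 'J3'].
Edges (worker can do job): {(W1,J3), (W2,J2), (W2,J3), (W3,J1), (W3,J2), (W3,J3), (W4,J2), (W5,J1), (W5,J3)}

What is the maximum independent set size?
Maximum independent set = 5

By König's theorem:
- Min vertex cover = Max matching = 3
- Max independent set = Total vertices - Min vertex cover
- Max independent set = 8 - 3 = 5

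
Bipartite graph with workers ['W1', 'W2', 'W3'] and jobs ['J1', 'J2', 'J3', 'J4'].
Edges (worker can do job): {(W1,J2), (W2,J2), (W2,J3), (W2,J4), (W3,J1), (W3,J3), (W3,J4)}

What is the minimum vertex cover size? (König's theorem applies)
Minimum vertex cover size = 3

By König's theorem: in bipartite graphs,
min vertex cover = max matching = 3

Maximum matching has size 3, so minimum vertex cover also has size 3.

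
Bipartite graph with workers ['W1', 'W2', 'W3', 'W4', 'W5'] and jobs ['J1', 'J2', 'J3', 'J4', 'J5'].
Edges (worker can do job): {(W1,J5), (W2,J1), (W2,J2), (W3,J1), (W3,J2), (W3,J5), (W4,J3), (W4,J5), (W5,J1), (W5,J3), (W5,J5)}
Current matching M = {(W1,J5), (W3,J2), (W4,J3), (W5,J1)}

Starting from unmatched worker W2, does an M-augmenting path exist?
No augmenting path from W2

Alternating search from W2 reaches jobs: {J1, J2, J3, J5}.
Every reachable job is already matched in M, and following those matched edges back to workers exposes no further unvisited jobs.
No M-augmenting path from W2 exists.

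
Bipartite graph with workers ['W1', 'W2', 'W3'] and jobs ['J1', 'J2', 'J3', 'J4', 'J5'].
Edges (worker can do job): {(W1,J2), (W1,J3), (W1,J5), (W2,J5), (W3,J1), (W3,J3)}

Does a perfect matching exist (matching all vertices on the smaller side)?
Yes, perfect matching exists (size 3)

Perfect matching: {(W1,J2), (W2,J5), (W3,J1)}
All 3 vertices on the smaller side are matched.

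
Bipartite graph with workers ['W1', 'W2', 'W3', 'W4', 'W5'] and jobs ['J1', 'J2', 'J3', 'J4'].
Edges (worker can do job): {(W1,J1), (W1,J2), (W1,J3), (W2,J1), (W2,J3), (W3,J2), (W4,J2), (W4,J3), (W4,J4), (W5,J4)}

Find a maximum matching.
Matching: {(W1,J1), (W3,J2), (W4,J3), (W5,J4)}

Maximum matching (size 4):
  W1 → J1
  W3 → J2
  W4 → J3
  W5 → J4

Each worker is assigned to at most one job, and each job to at most one worker.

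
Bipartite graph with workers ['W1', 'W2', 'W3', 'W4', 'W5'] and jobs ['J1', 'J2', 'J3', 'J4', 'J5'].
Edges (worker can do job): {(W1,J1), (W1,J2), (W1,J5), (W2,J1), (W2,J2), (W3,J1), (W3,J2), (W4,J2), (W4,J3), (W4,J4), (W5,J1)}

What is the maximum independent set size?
Maximum independent set = 6

By König's theorem:
- Min vertex cover = Max matching = 4
- Max independent set = Total vertices - Min vertex cover
- Max independent set = 10 - 4 = 6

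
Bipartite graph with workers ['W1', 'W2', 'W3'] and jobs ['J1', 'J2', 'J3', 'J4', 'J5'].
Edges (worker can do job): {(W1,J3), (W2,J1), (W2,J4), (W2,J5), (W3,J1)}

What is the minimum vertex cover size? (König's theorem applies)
Minimum vertex cover size = 3

By König's theorem: in bipartite graphs,
min vertex cover = max matching = 3

Maximum matching has size 3, so minimum vertex cover also has size 3.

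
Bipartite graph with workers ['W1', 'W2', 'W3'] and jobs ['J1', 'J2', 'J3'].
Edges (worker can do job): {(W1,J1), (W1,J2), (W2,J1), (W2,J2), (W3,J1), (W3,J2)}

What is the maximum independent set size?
Maximum independent set = 4

By König's theorem:
- Min vertex cover = Max matching = 2
- Max independent set = Total vertices - Min vertex cover
- Max independent set = 6 - 2 = 4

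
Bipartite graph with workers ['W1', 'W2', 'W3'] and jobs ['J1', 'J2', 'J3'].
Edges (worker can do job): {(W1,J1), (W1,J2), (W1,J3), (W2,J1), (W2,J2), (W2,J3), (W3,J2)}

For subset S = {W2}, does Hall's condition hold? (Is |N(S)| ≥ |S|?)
Yes: |N(S)| = 3, |S| = 1

Subset S = {W2}
Neighbors N(S) = {J1, J2, J3}

|N(S)| = 3, |S| = 1
Hall's condition: |N(S)| ≥ |S| is satisfied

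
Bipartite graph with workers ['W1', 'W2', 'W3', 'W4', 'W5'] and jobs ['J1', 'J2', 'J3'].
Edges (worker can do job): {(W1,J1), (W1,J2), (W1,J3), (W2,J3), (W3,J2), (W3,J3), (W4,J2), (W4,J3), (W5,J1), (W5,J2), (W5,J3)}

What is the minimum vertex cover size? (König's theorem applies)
Minimum vertex cover size = 3

By König's theorem: in bipartite graphs,
min vertex cover = max matching = 3

Maximum matching has size 3, so minimum vertex cover also has size 3.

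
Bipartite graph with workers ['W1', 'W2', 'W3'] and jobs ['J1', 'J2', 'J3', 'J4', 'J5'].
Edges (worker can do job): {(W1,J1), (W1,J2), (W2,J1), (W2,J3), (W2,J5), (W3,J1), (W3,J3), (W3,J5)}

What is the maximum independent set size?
Maximum independent set = 5

By König's theorem:
- Min vertex cover = Max matching = 3
- Max independent set = Total vertices - Min vertex cover
- Max independent set = 8 - 3 = 5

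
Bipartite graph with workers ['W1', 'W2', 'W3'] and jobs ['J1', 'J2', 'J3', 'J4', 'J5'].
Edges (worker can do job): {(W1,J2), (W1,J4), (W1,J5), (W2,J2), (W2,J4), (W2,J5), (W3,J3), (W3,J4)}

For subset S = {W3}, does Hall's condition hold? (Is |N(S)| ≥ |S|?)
Yes: |N(S)| = 2, |S| = 1

Subset S = {W3}
Neighbors N(S) = {J3, J4}

|N(S)| = 2, |S| = 1
Hall's condition: |N(S)| ≥ |S| is satisfied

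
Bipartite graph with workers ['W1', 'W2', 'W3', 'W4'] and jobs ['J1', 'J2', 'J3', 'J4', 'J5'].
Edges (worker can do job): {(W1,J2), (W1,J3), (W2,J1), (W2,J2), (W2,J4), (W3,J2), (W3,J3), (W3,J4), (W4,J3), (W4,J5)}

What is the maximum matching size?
Maximum matching size = 4

Maximum matching: {(W1,J3), (W2,J1), (W3,J2), (W4,J5)}
Size: 4

This assigns 4 workers to 4 distinct jobs.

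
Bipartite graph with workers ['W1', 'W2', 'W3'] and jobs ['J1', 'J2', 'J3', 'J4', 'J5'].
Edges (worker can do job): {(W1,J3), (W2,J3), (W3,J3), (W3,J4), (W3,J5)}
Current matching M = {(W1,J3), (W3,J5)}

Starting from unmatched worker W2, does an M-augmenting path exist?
No augmenting path from W2

Alternating search from W2 reaches jobs: {J3}.
Every reachable job is already matched in M, and following those matched edges back to workers exposes no further unvisited jobs.
No M-augmenting path from W2 exists.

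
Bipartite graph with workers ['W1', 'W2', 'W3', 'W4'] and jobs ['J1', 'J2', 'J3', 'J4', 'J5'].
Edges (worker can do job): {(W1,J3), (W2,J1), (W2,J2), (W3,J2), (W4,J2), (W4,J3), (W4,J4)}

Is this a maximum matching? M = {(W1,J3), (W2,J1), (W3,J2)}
No, size 3 is not maximum

Proposed matching has size 3.
Maximum matching size for this graph: 4.

This is NOT maximum - can be improved to size 4.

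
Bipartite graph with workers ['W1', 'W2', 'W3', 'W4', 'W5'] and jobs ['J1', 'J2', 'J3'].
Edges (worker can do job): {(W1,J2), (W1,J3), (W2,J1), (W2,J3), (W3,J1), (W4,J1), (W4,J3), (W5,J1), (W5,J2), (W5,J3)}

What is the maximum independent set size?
Maximum independent set = 5

By König's theorem:
- Min vertex cover = Max matching = 3
- Max independent set = Total vertices - Min vertex cover
- Max independent set = 8 - 3 = 5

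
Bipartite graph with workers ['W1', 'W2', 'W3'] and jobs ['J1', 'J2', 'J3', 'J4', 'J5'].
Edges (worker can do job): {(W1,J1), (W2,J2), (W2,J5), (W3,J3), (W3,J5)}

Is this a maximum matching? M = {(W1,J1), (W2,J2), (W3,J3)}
Yes, size 3 is maximum

Proposed matching has size 3.
Maximum matching size for this graph: 3.

This is a maximum matching.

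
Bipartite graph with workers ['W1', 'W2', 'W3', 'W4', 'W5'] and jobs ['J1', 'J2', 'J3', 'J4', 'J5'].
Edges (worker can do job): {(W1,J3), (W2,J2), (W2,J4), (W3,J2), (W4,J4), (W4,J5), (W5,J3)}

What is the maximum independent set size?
Maximum independent set = 6

By König's theorem:
- Min vertex cover = Max matching = 4
- Max independent set = Total vertices - Min vertex cover
- Max independent set = 10 - 4 = 6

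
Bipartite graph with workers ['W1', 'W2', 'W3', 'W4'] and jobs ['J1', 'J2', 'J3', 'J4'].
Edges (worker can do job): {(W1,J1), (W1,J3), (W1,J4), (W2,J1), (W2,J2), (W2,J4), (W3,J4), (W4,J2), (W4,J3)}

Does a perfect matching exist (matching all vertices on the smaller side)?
Yes, perfect matching exists (size 4)

Perfect matching: {(W1,J1), (W2,J2), (W3,J4), (W4,J3)}
All 4 vertices on the smaller side are matched.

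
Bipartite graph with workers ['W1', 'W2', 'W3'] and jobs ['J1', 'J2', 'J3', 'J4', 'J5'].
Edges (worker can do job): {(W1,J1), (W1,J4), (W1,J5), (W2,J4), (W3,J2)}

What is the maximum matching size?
Maximum matching size = 3

Maximum matching: {(W1,J1), (W2,J4), (W3,J2)}
Size: 3

This assigns 3 workers to 3 distinct jobs.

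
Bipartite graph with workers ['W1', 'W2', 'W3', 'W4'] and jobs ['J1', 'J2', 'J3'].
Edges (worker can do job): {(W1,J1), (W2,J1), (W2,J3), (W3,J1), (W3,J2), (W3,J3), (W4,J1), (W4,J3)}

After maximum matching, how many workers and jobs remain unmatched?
Unmatched: 1 workers, 0 jobs

Maximum matching size: 3
Workers: 4 total, 3 matched, 1 unmatched
Jobs: 3 total, 3 matched, 0 unmatched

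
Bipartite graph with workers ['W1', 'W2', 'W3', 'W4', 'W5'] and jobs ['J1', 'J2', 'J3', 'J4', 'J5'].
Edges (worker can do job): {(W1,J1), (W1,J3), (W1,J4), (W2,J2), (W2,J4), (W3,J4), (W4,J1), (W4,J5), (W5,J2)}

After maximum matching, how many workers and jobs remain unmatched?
Unmatched: 1 workers, 1 jobs

Maximum matching size: 4
Workers: 5 total, 4 matched, 1 unmatched
Jobs: 5 total, 4 matched, 1 unmatched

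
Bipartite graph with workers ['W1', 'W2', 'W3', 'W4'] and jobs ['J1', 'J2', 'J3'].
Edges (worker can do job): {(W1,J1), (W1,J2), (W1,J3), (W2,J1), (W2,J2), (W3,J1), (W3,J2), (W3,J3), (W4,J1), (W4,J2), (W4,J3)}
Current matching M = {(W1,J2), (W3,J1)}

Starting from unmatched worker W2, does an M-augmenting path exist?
Yes: W2 → J1 → W3 → J3

An M-augmenting path alternates non-matching / matching edges, starting and ending at unmatched vertices.
Path: W2 → J1 → W3 → J3
(J3 is unmatched in M, so the path is augmenting.)
Flipping edges along this path would increase |M| from 2 to 3.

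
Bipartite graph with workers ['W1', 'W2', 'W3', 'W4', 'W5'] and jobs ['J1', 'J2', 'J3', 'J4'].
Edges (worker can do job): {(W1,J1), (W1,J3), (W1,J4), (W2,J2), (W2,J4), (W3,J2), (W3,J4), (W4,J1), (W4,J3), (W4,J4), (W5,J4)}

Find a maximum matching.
Matching: {(W1,J1), (W3,J2), (W4,J3), (W5,J4)}

Maximum matching (size 4):
  W1 → J1
  W3 → J2
  W4 → J3
  W5 → J4

Each worker is assigned to at most one job, and each job to at most one worker.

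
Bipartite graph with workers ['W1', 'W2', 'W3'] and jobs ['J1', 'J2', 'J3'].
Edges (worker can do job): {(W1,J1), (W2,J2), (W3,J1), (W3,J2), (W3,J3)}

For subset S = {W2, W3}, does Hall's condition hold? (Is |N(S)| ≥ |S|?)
Yes: |N(S)| = 3, |S| = 2

Subset S = {W2, W3}
Neighbors N(S) = {J1, J2, J3}

|N(S)| = 3, |S| = 2
Hall's condition: |N(S)| ≥ |S| is satisfied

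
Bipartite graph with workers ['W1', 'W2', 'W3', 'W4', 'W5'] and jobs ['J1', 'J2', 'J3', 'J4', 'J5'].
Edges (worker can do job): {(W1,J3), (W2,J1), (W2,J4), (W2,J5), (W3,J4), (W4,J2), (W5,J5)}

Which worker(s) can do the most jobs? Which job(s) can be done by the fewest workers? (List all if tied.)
Most versatile: W2 (3 jobs); Least covered: J1, J2, J3 (1 workers)

Worker degrees (jobs they can do): W1:1, W2:3, W3:1, W4:1, W5:1
Job degrees (workers who can do it): J1:1, J2:1, J3:1, J4:2, J5:2

Maximum worker degree is 3, achieved by: W2
Minimum job degree is 1, achieved by: J1, J2, J3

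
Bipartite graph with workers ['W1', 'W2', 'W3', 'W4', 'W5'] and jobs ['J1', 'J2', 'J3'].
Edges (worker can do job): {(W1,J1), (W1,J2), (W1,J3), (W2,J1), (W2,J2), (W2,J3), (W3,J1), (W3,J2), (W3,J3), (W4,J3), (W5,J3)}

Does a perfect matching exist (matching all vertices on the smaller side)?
Yes, perfect matching exists (size 3)

Perfect matching: {(W1,J2), (W2,J1), (W3,J3)}
All 3 vertices on the smaller side are matched.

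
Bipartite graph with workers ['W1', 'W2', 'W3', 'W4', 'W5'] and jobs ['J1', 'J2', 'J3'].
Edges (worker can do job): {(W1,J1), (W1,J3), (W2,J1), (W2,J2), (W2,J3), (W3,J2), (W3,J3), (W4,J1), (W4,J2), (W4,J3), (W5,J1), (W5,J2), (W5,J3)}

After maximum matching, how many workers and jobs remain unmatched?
Unmatched: 2 workers, 0 jobs

Maximum matching size: 3
Workers: 5 total, 3 matched, 2 unmatched
Jobs: 3 total, 3 matched, 0 unmatched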